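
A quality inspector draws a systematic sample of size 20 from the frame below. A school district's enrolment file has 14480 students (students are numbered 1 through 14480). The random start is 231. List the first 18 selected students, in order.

231, 955, 1679, 2403, 3127, 3851, 4575, 5299, 6023, 6747, 7471, 8195, 8919, 9643, 10367, 11091, 11815, 12539

k = N/n = 14480/20 = 724
student 1: 231
student 2: 231 + 724 = 955
student 3: 955 + 724 = 1679
student 4: 1679 + 724 = 2403
student 5: 2403 + 724 = 3127
student 6: 3127 + 724 = 3851
student 7: 3851 + 724 = 4575
student 8: 4575 + 724 = 5299
student 9: 5299 + 724 = 6023
student 10: 6023 + 724 = 6747
student 11: 6747 + 724 = 7471
student 12: 7471 + 724 = 8195
student 13: 8195 + 724 = 8919
student 14: 8919 + 724 = 9643
student 15: 9643 + 724 = 10367
student 16: 10367 + 724 = 11091
student 17: 11091 + 724 = 11815
student 18: 11815 + 724 = 12539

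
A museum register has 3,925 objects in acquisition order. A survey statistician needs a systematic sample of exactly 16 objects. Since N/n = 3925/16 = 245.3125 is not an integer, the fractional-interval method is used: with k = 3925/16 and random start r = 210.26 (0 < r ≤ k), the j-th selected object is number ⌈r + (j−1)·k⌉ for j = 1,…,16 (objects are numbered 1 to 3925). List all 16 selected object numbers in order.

j=1: r + 0k = 210.26 → ⌈·⌉ = 211
j=2: r + 1k = 455.5725 → ⌈·⌉ = 456
j=3: r + 2k = 700.885 → ⌈·⌉ = 701
j=4: r + 3k = 946.1975 → ⌈·⌉ = 947
j=5: r + 4k = 1191.51 → ⌈·⌉ = 1192
j=6: r + 5k = 1436.8225 → ⌈·⌉ = 1437
j=7: r + 6k = 1682.135 → ⌈·⌉ = 1683
j=8: r + 7k = 1927.4475 → ⌈·⌉ = 1928
j=9: r + 8k = 2172.76 → ⌈·⌉ = 2173
j=10: r + 9k = 2418.0725 → ⌈·⌉ = 2419
j=11: r + 10k = 2663.385 → ⌈·⌉ = 2664
j=12: r + 11k = 2908.6975 → ⌈·⌉ = 2909
j=13: r + 12k = 3154.01 → ⌈·⌉ = 3155
j=14: r + 13k = 3399.3225 → ⌈·⌉ = 3400
j=15: r + 14k = 3644.635 → ⌈·⌉ = 3645
j=16: r + 15k = 3889.9475 → ⌈·⌉ = 3890

211, 456, 701, 947, 1192, 1437, 1683, 1928, 2173, 2419, 2664, 2909, 3155, 3400, 3645, 3890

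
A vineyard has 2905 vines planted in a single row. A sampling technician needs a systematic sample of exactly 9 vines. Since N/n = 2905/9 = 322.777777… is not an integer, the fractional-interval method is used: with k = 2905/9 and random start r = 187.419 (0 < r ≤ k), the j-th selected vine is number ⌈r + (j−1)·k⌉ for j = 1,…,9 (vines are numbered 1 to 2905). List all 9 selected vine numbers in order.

188, 511, 833, 1156, 1479, 1802, 2125, 2447, 2770

j=1: r + 0k = 187.419 → ⌈·⌉ = 188
j=2: r + 1k = 510.196777… → ⌈·⌉ = 511
j=3: r + 2k = 832.974555… → ⌈·⌉ = 833
j=4: r + 3k = 1155.752333… → ⌈·⌉ = 1156
j=5: r + 4k = 1478.530111… → ⌈·⌉ = 1479
j=6: r + 5k = 1801.307888… → ⌈·⌉ = 1802
j=7: r + 6k = 2124.085666… → ⌈·⌉ = 2125
j=8: r + 7k = 2446.863444… → ⌈·⌉ = 2447
j=9: r + 8k = 2769.641222… → ⌈·⌉ = 2770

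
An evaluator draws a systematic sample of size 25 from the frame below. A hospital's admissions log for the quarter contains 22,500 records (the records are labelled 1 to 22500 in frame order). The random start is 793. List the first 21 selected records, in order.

793, 1693, 2593, 3493, 4393, 5293, 6193, 7093, 7993, 8893, 9793, 10693, 11593, 12493, 13393, 14293, 15193, 16093, 16993, 17893, 18793

k = N/n = 22500/25 = 900
record 1: 793
record 2: 793 + 900 = 1693
record 3: 1693 + 900 = 2593
record 4: 2593 + 900 = 3493
record 5: 3493 + 900 = 4393
record 6: 4393 + 900 = 5293
record 7: 5293 + 900 = 6193
record 8: 6193 + 900 = 7093
record 9: 7093 + 900 = 7993
record 10: 7993 + 900 = 8893
record 11: 8893 + 900 = 9793
record 12: 9793 + 900 = 10693
record 13: 10693 + 900 = 11593
record 14: 11593 + 900 = 12493
record 15: 12493 + 900 = 13393
record 16: 13393 + 900 = 14293
record 17: 14293 + 900 = 15193
record 18: 15193 + 900 = 16093
record 19: 16093 + 900 = 16993
record 20: 16993 + 900 = 17893
record 21: 17893 + 900 = 18793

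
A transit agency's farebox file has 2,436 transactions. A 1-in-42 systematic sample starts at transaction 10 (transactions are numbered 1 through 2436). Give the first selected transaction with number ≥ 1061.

1102

k = 42
Steps past start: ⌈(1061 − 10)/42⌉ = ⌈1051/42⌉ = 26
Selected transaction: 10 + 26×42 = 1102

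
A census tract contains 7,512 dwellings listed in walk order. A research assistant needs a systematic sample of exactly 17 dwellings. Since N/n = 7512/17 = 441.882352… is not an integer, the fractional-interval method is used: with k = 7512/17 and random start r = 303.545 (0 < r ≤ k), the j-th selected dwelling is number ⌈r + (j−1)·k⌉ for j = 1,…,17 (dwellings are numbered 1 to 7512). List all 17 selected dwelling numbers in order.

j=1: r + 0k = 303.545 → ⌈·⌉ = 304
j=2: r + 1k = 745.427352… → ⌈·⌉ = 746
j=3: r + 2k = 1187.309705… → ⌈·⌉ = 1188
j=4: r + 3k = 1629.192058… → ⌈·⌉ = 1630
j=5: r + 4k = 2071.074411… → ⌈·⌉ = 2072
j=6: r + 5k = 2512.956764… → ⌈·⌉ = 2513
j=7: r + 6k = 2954.839117… → ⌈·⌉ = 2955
j=8: r + 7k = 3396.721470… → ⌈·⌉ = 3397
j=9: r + 8k = 3838.603823… → ⌈·⌉ = 3839
j=10: r + 9k = 4280.486176… → ⌈·⌉ = 4281
j=11: r + 10k = 4722.368529… → ⌈·⌉ = 4723
j=12: r + 11k = 5164.250882… → ⌈·⌉ = 5165
j=13: r + 12k = 5606.133235… → ⌈·⌉ = 5607
j=14: r + 13k = 6048.015588… → ⌈·⌉ = 6049
j=15: r + 14k = 6489.897941… → ⌈·⌉ = 6490
j=16: r + 15k = 6931.780294… → ⌈·⌉ = 6932
j=17: r + 16k = 7373.662647… → ⌈·⌉ = 7374

304, 746, 1188, 1630, 2072, 2513, 2955, 3397, 3839, 4281, 4723, 5165, 5607, 6049, 6490, 6932, 7374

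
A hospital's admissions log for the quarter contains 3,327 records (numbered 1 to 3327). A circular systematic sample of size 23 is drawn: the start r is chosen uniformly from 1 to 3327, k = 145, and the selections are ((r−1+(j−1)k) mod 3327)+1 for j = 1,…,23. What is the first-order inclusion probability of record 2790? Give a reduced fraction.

23/3327

For each position j, as r ranges over 1…3327 the j-th selection hits every record exactly once, so record 2790 is selected for exactly 23 of the 3327 starts.
Inclusion probability = 23/3327.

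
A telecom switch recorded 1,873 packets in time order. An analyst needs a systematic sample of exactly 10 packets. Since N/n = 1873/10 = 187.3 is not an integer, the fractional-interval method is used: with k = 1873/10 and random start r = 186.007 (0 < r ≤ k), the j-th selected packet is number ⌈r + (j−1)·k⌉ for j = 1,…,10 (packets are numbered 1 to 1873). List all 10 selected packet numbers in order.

j=1: r + 0k = 186.007 → ⌈·⌉ = 187
j=2: r + 1k = 373.307 → ⌈·⌉ = 374
j=3: r + 2k = 560.607 → ⌈·⌉ = 561
j=4: r + 3k = 747.907 → ⌈·⌉ = 748
j=5: r + 4k = 935.207 → ⌈·⌉ = 936
j=6: r + 5k = 1122.507 → ⌈·⌉ = 1123
j=7: r + 6k = 1309.807 → ⌈·⌉ = 1310
j=8: r + 7k = 1497.107 → ⌈·⌉ = 1498
j=9: r + 8k = 1684.407 → ⌈·⌉ = 1685
j=10: r + 9k = 1871.707 → ⌈·⌉ = 1872

187, 374, 561, 748, 936, 1123, 1310, 1498, 1685, 1872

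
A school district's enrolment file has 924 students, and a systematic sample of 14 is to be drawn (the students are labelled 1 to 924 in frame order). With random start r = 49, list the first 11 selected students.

k = N/n = 924/14 = 66
student 1: 49
student 2: 49 + 66 = 115
student 3: 115 + 66 = 181
student 4: 181 + 66 = 247
student 5: 247 + 66 = 313
student 6: 313 + 66 = 379
student 7: 379 + 66 = 445
student 8: 445 + 66 = 511
student 9: 511 + 66 = 577
student 10: 577 + 66 = 643
student 11: 643 + 66 = 709

49, 115, 181, 247, 313, 379, 445, 511, 577, 643, 709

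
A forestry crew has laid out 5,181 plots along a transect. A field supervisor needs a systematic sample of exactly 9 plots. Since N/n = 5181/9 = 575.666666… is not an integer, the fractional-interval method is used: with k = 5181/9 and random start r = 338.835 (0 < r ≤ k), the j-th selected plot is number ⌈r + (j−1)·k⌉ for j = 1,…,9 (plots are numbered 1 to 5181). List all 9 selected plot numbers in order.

j=1: r + 0k = 338.835 → ⌈·⌉ = 339
j=2: r + 1k = 914.501666… → ⌈·⌉ = 915
j=3: r + 2k = 1490.168333… → ⌈·⌉ = 1491
j=4: r + 3k = 2065.835 → ⌈·⌉ = 2066
j=5: r + 4k = 2641.501666… → ⌈·⌉ = 2642
j=6: r + 5k = 3217.168333… → ⌈·⌉ = 3218
j=7: r + 6k = 3792.835 → ⌈·⌉ = 3793
j=8: r + 7k = 4368.501666… → ⌈·⌉ = 4369
j=9: r + 8k = 4944.168333… → ⌈·⌉ = 4945

339, 915, 1491, 2066, 2642, 3218, 3793, 4369, 4945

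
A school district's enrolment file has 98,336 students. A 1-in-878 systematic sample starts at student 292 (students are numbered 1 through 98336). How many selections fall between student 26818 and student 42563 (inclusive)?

18

k = 878
First selection ≥ 26818: 292 + ⌈(26818−292)/878⌉·878 = 292 + 31×878 = 27510
Last selection ≤ 42563: 292 + ⌊(42563−292)/878⌋·878 = 292 + 48×878 = 42436
Count = 48 − 31 + 1 = 18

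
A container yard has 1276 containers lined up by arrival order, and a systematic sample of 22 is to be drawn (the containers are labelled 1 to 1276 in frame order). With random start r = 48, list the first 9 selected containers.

48, 106, 164, 222, 280, 338, 396, 454, 512

k = N/n = 1276/22 = 58
container 1: 48
container 2: 48 + 58 = 106
container 3: 106 + 58 = 164
container 4: 164 + 58 = 222
container 5: 222 + 58 = 280
container 6: 280 + 58 = 338
container 7: 338 + 58 = 396
container 8: 396 + 58 = 454
container 9: 454 + 58 = 512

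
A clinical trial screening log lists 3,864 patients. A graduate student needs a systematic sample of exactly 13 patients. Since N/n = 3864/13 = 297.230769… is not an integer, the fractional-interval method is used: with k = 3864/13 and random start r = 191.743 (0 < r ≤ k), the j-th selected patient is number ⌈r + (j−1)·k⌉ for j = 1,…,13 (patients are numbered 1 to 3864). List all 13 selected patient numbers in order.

j=1: r + 0k = 191.743 → ⌈·⌉ = 192
j=2: r + 1k = 488.973769… → ⌈·⌉ = 489
j=3: r + 2k = 786.204538… → ⌈·⌉ = 787
j=4: r + 3k = 1083.435307… → ⌈·⌉ = 1084
j=5: r + 4k = 1380.666076… → ⌈·⌉ = 1381
j=6: r + 5k = 1677.896846… → ⌈·⌉ = 1678
j=7: r + 6k = 1975.127615… → ⌈·⌉ = 1976
j=8: r + 7k = 2272.358384… → ⌈·⌉ = 2273
j=9: r + 8k = 2569.589153… → ⌈·⌉ = 2570
j=10: r + 9k = 2866.819923… → ⌈·⌉ = 2867
j=11: r + 10k = 3164.050692… → ⌈·⌉ = 3165
j=12: r + 11k = 3461.281461… → ⌈·⌉ = 3462
j=13: r + 12k = 3758.512230… → ⌈·⌉ = 3759

192, 489, 787, 1084, 1381, 1678, 1976, 2273, 2570, 2867, 3165, 3462, 3759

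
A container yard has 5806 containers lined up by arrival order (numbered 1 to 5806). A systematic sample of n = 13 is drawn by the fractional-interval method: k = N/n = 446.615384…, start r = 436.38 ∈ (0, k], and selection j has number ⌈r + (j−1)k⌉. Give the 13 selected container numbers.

j=1: r + 0k = 436.38 → ⌈·⌉ = 437
j=2: r + 1k = 882.995384… → ⌈·⌉ = 883
j=3: r + 2k = 1329.610769… → ⌈·⌉ = 1330
j=4: r + 3k = 1776.226153… → ⌈·⌉ = 1777
j=5: r + 4k = 2222.841538… → ⌈·⌉ = 2223
j=6: r + 5k = 2669.456923… → ⌈·⌉ = 2670
j=7: r + 6k = 3116.072307… → ⌈·⌉ = 3117
j=8: r + 7k = 3562.687692… → ⌈·⌉ = 3563
j=9: r + 8k = 4009.303076… → ⌈·⌉ = 4010
j=10: r + 9k = 4455.918461… → ⌈·⌉ = 4456
j=11: r + 10k = 4902.533846… → ⌈·⌉ = 4903
j=12: r + 11k = 5349.149230… → ⌈·⌉ = 5350
j=13: r + 12k = 5795.764615… → ⌈·⌉ = 5796

437, 883, 1330, 1777, 2223, 2670, 3117, 3563, 4010, 4456, 4903, 5350, 5796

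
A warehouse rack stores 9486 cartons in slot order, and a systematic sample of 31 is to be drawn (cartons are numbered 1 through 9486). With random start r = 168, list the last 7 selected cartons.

7512, 7818, 8124, 8430, 8736, 9042, 9348

k = N/n = 9486/31 = 306
25th selection = 168 + 24×306 = 7512
26th: 7512 + 306 = 7818
27th: 7818 + 306 = 8124
28th: 8124 + 306 = 8430
29th: 8430 + 306 = 8736
30th: 8736 + 306 = 9042
31st: 9042 + 306 = 9348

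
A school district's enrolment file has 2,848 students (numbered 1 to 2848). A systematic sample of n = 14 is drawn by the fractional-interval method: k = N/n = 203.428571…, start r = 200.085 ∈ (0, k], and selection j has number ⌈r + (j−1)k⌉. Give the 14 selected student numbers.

j=1: r + 0k = 200.085 → ⌈·⌉ = 201
j=2: r + 1k = 403.513571… → ⌈·⌉ = 404
j=3: r + 2k = 606.942142… → ⌈·⌉ = 607
j=4: r + 3k = 810.370714… → ⌈·⌉ = 811
j=5: r + 4k = 1013.799285… → ⌈·⌉ = 1014
j=6: r + 5k = 1217.227857… → ⌈·⌉ = 1218
j=7: r + 6k = 1420.656428… → ⌈·⌉ = 1421
j=8: r + 7k = 1624.085 → ⌈·⌉ = 1625
j=9: r + 8k = 1827.513571… → ⌈·⌉ = 1828
j=10: r + 9k = 2030.942142… → ⌈·⌉ = 2031
j=11: r + 10k = 2234.370714… → ⌈·⌉ = 2235
j=12: r + 11k = 2437.799285… → ⌈·⌉ = 2438
j=13: r + 12k = 2641.227857… → ⌈·⌉ = 2642
j=14: r + 13k = 2844.656428… → ⌈·⌉ = 2845

201, 404, 607, 811, 1014, 1218, 1421, 1625, 1828, 2031, 2235, 2438, 2642, 2845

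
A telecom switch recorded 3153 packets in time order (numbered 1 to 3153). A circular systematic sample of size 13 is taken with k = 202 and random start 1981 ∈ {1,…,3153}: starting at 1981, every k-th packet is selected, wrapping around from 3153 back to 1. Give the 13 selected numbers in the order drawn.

Selection 1: 1981
Selection 2: 1981 + 202 = 2183
Selection 3: 2183 + 202 = 2385
Selection 4: 2385 + 202 = 2587
Selection 5: 2587 + 202 = 2789
Selection 6: 2789 + 202 = 2991
Selection 7: 2991 + 202 = 3193 → 3193 − 3153 = 40
Selection 8: 40 + 202 = 242
Selection 9: 242 + 202 = 444
Selection 10: 444 + 202 = 646
Selection 11: 646 + 202 = 848
Selection 12: 848 + 202 = 1050
Selection 13: 1050 + 202 = 1252

1981, 2183, 2385, 2587, 2789, 2991, 40, 242, 444, 646, 848, 1050, 1252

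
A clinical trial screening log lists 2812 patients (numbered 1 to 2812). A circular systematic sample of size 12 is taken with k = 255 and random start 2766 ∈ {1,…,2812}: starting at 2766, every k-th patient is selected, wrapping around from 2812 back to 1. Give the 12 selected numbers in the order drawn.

2766, 209, 464, 719, 974, 1229, 1484, 1739, 1994, 2249, 2504, 2759

Selection 1: 2766
Selection 2: 2766 + 255 = 3021 → 3021 − 2812 = 209
Selection 3: 209 + 255 = 464
Selection 4: 464 + 255 = 719
Selection 5: 719 + 255 = 974
Selection 6: 974 + 255 = 1229
Selection 7: 1229 + 255 = 1484
Selection 8: 1484 + 255 = 1739
Selection 9: 1739 + 255 = 1994
Selection 10: 1994 + 255 = 2249
Selection 11: 2249 + 255 = 2504
Selection 12: 2504 + 255 = 2759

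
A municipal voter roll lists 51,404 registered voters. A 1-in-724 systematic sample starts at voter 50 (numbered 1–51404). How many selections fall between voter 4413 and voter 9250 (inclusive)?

6

k = 724
First selection ≥ 4413: 50 + ⌈(4413−50)/724⌉·724 = 50 + 7×724 = 5118
Last selection ≤ 9250: 50 + ⌊(9250−50)/724⌋·724 = 50 + 12×724 = 8738
Count = 12 − 7 + 1 = 6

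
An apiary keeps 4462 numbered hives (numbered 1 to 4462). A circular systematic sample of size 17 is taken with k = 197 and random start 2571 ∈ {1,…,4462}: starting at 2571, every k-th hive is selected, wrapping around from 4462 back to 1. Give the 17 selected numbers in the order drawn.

Selection 1: 2571
Selection 2: 2571 + 197 = 2768
Selection 3: 2768 + 197 = 2965
Selection 4: 2965 + 197 = 3162
Selection 5: 3162 + 197 = 3359
Selection 6: 3359 + 197 = 3556
Selection 7: 3556 + 197 = 3753
Selection 8: 3753 + 197 = 3950
Selection 9: 3950 + 197 = 4147
Selection 10: 4147 + 197 = 4344
Selection 11: 4344 + 197 = 4541 → 4541 − 4462 = 79
Selection 12: 79 + 197 = 276
Selection 13: 276 + 197 = 473
Selection 14: 473 + 197 = 670
Selection 15: 670 + 197 = 867
Selection 16: 867 + 197 = 1064
Selection 17: 1064 + 197 = 1261

2571, 2768, 2965, 3162, 3359, 3556, 3753, 3950, 4147, 4344, 79, 276, 473, 670, 867, 1064, 1261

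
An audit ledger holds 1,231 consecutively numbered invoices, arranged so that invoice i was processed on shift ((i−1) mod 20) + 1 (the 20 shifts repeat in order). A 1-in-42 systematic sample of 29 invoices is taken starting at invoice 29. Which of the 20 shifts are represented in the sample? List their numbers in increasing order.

1, 3, 5, 7, 9, 11, 13, 15, 17, 19

Consecutive selections differ by k = 42, so their shift numbers differ by 42 mod 20 = 2.
gcd(42, 20) = 2, so the sample visits 20/2 = 10 distinct residues mod 20.
Start 29 is shift 9; the shifts hit are 1, 3, 5, 7, 9, 11, 13, 15, 17, 19.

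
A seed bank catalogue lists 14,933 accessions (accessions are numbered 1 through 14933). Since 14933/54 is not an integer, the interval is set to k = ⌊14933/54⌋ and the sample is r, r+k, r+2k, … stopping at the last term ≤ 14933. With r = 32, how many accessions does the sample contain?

k = ⌊14933/54⌋ = 276
Achieved size = ⌊(14933 − 32)/276⌋ + 1 = ⌊14901/276⌋ + 1 = 53 + 1 = 54
(last selection: 32 + 53×276 = 14660 ≤ 14933; next would be 14936 > 14933)

54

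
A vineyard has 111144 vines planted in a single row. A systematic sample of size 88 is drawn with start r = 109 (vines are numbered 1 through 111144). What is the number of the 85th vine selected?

106201

k = 111144/88 = 1263
85th selection = r + (85−1)·k = 109 + 84×1263 = 109 + 106092 = 106201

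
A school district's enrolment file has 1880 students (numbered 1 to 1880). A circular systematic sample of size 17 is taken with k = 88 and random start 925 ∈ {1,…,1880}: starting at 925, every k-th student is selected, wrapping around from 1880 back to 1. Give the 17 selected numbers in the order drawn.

925, 1013, 1101, 1189, 1277, 1365, 1453, 1541, 1629, 1717, 1805, 13, 101, 189, 277, 365, 453

Selection 1: 925
Selection 2: 925 + 88 = 1013
Selection 3: 1013 + 88 = 1101
Selection 4: 1101 + 88 = 1189
Selection 5: 1189 + 88 = 1277
Selection 6: 1277 + 88 = 1365
Selection 7: 1365 + 88 = 1453
Selection 8: 1453 + 88 = 1541
Selection 9: 1541 + 88 = 1629
Selection 10: 1629 + 88 = 1717
Selection 11: 1717 + 88 = 1805
Selection 12: 1805 + 88 = 1893 → 1893 − 1880 = 13
Selection 13: 13 + 88 = 101
Selection 14: 101 + 88 = 189
Selection 15: 189 + 88 = 277
Selection 16: 277 + 88 = 365
Selection 17: 365 + 88 = 453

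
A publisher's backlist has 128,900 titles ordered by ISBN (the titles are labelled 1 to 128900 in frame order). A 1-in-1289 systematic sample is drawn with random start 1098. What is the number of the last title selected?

128709

k = 1289
100th selection = r + (100−1)·k = 1098 + 99×1289 = 1098 + 127611 = 128709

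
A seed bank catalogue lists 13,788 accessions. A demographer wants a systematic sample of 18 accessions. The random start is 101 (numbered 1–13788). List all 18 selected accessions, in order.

101, 867, 1633, 2399, 3165, 3931, 4697, 5463, 6229, 6995, 7761, 8527, 9293, 10059, 10825, 11591, 12357, 13123

k = N/n = 13788/18 = 766
accession 1: 101
accession 2: 101 + 766 = 867
accession 3: 867 + 766 = 1633
accession 4: 1633 + 766 = 2399
accession 5: 2399 + 766 = 3165
accession 6: 3165 + 766 = 3931
accession 7: 3931 + 766 = 4697
accession 8: 4697 + 766 = 5463
accession 9: 5463 + 766 = 6229
accession 10: 6229 + 766 = 6995
accession 11: 6995 + 766 = 7761
accession 12: 7761 + 766 = 8527
accession 13: 8527 + 766 = 9293
accession 14: 9293 + 766 = 10059
accession 15: 10059 + 766 = 10825
accession 16: 10825 + 766 = 11591
accession 17: 11591 + 766 = 12357
accession 18: 12357 + 766 = 13123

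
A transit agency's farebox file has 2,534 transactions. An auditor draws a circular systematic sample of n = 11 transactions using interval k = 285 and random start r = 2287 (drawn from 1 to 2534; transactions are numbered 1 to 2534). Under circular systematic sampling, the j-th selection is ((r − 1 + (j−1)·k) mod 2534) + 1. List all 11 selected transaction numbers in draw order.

2287, 38, 323, 608, 893, 1178, 1463, 1748, 2033, 2318, 69

Selection 1: 2287
Selection 2: 2287 + 285 = 2572 → 2572 − 2534 = 38
Selection 3: 38 + 285 = 323
Selection 4: 323 + 285 = 608
Selection 5: 608 + 285 = 893
Selection 6: 893 + 285 = 1178
Selection 7: 1178 + 285 = 1463
Selection 8: 1463 + 285 = 1748
Selection 9: 1748 + 285 = 2033
Selection 10: 2033 + 285 = 2318
Selection 11: 2318 + 285 = 2603 → 2603 − 2534 = 69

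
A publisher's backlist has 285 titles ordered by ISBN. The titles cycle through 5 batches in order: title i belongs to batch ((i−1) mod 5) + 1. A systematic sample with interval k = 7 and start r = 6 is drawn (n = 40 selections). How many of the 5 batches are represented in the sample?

5

Consecutive selections differ by k = 7, so their batch numbers differ by 7 mod 5 = 2.
gcd(7, 5) = 1, so the sample visits 5/1 = 5 distinct residues mod 5.
Start 6 is batch 1; the batches hit are 1, 2, 3, 4, 5.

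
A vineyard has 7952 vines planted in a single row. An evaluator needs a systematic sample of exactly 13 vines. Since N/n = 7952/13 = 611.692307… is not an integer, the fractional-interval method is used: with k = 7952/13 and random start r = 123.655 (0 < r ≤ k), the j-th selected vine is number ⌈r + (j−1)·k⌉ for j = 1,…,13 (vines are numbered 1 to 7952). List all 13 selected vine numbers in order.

124, 736, 1348, 1959, 2571, 3183, 3794, 4406, 5018, 5629, 6241, 6853, 7464

j=1: r + 0k = 123.655 → ⌈·⌉ = 124
j=2: r + 1k = 735.347307… → ⌈·⌉ = 736
j=3: r + 2k = 1347.039615… → ⌈·⌉ = 1348
j=4: r + 3k = 1958.731923… → ⌈·⌉ = 1959
j=5: r + 4k = 2570.424230… → ⌈·⌉ = 2571
j=6: r + 5k = 3182.116538… → ⌈·⌉ = 3183
j=7: r + 6k = 3793.808846… → ⌈·⌉ = 3794
j=8: r + 7k = 4405.501153… → ⌈·⌉ = 4406
j=9: r + 8k = 5017.193461… → ⌈·⌉ = 5018
j=10: r + 9k = 5628.885769… → ⌈·⌉ = 5629
j=11: r + 10k = 6240.578076… → ⌈·⌉ = 6241
j=12: r + 11k = 6852.270384… → ⌈·⌉ = 6853
j=13: r + 12k = 7463.962692… → ⌈·⌉ = 7464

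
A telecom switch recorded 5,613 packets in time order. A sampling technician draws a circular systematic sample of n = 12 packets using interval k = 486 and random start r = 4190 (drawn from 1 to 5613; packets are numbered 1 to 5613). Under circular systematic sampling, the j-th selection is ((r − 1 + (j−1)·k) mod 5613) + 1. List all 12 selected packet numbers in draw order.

4190, 4676, 5162, 35, 521, 1007, 1493, 1979, 2465, 2951, 3437, 3923

Selection 1: 4190
Selection 2: 4190 + 486 = 4676
Selection 3: 4676 + 486 = 5162
Selection 4: 5162 + 486 = 5648 → 5648 − 5613 = 35
Selection 5: 35 + 486 = 521
Selection 6: 521 + 486 = 1007
Selection 7: 1007 + 486 = 1493
Selection 8: 1493 + 486 = 1979
Selection 9: 1979 + 486 = 2465
Selection 10: 2465 + 486 = 2951
Selection 11: 2951 + 486 = 3437
Selection 12: 3437 + 486 = 3923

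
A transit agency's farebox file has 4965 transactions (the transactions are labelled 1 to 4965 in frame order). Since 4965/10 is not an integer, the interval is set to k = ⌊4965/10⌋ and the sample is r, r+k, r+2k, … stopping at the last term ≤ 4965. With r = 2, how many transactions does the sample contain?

11

k = ⌊4965/10⌋ = 496
Achieved size = ⌊(4965 − 2)/496⌋ + 1 = ⌊4963/496⌋ + 1 = 10 + 1 = 11
(last selection: 2 + 10×496 = 4962 ≤ 4965; next would be 5458 > 4965)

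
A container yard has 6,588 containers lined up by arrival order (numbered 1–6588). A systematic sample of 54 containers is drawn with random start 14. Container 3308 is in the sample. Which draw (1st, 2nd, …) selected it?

28

k = 6588/54 = 122
position = (3308 − 14)/122 + 1 = 3294/122 + 1 = 27 + 1 = 28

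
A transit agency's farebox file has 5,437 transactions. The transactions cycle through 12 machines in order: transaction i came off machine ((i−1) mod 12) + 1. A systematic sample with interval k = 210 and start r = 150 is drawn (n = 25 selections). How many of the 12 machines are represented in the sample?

Consecutive selections differ by k = 210, so their machine numbers differ by 210 mod 12 = 6.
gcd(210, 12) = 6, so the sample visits 12/6 = 2 distinct residues mod 12.
Start 150 is machine 6; the machines hit are 6, 12.

2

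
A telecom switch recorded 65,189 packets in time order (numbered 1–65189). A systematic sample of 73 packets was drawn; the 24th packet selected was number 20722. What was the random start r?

183

k = 65189/73 = 893
r = 20722 − (24−1)×893 = 20722 − 20539 = 183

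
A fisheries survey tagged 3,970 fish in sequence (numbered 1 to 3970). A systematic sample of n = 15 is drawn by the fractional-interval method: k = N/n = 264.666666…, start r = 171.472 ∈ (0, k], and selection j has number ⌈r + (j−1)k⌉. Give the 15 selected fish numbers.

j=1: r + 0k = 171.472 → ⌈·⌉ = 172
j=2: r + 1k = 436.138666… → ⌈·⌉ = 437
j=3: r + 2k = 700.805333… → ⌈·⌉ = 701
j=4: r + 3k = 965.472 → ⌈·⌉ = 966
j=5: r + 4k = 1230.138666… → ⌈·⌉ = 1231
j=6: r + 5k = 1494.805333… → ⌈·⌉ = 1495
j=7: r + 6k = 1759.472 → ⌈·⌉ = 1760
j=8: r + 7k = 2024.138666… → ⌈·⌉ = 2025
j=9: r + 8k = 2288.805333… → ⌈·⌉ = 2289
j=10: r + 9k = 2553.472 → ⌈·⌉ = 2554
j=11: r + 10k = 2818.138666… → ⌈·⌉ = 2819
j=12: r + 11k = 3082.805333… → ⌈·⌉ = 3083
j=13: r + 12k = 3347.472 → ⌈·⌉ = 3348
j=14: r + 13k = 3612.138666… → ⌈·⌉ = 3613
j=15: r + 14k = 3876.805333… → ⌈·⌉ = 3877

172, 437, 701, 966, 1231, 1495, 1760, 2025, 2289, 2554, 2819, 3083, 3348, 3613, 3877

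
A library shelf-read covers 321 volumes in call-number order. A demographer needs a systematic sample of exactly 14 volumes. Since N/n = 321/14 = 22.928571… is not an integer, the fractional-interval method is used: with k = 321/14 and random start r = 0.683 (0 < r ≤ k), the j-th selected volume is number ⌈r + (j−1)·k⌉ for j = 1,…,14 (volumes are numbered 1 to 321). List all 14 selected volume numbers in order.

j=1: r + 0k = 0.683 → ⌈·⌉ = 1
j=2: r + 1k = 23.611571… → ⌈·⌉ = 24
j=3: r + 2k = 46.540142… → ⌈·⌉ = 47
j=4: r + 3k = 69.468714… → ⌈·⌉ = 70
j=5: r + 4k = 92.397285… → ⌈·⌉ = 93
j=6: r + 5k = 115.325857… → ⌈·⌉ = 116
j=7: r + 6k = 138.254428… → ⌈·⌉ = 139
j=8: r + 7k = 161.183 → ⌈·⌉ = 162
j=9: r + 8k = 184.111571… → ⌈·⌉ = 185
j=10: r + 9k = 207.040142… → ⌈·⌉ = 208
j=11: r + 10k = 229.968714… → ⌈·⌉ = 230
j=12: r + 11k = 252.897285… → ⌈·⌉ = 253
j=13: r + 12k = 275.825857… → ⌈·⌉ = 276
j=14: r + 13k = 298.754428… → ⌈·⌉ = 299

1, 24, 47, 70, 93, 116, 139, 162, 185, 208, 230, 253, 276, 299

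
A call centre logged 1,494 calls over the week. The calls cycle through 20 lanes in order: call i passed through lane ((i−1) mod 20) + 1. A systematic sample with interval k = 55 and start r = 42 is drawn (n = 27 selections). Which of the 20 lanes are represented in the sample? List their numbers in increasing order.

2, 7, 12, 17

Consecutive selections differ by k = 55, so their lane numbers differ by 55 mod 20 = 15.
gcd(55, 20) = 5, so the sample visits 20/5 = 4 distinct residues mod 20.
Start 42 is lane 2; the lanes hit are 2, 7, 12, 17.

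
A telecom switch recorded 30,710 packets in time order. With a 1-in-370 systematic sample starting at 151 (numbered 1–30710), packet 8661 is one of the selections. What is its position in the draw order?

k = 370
position = (8661 − 151)/370 + 1 = 8510/370 + 1 = 23 + 1 = 24

24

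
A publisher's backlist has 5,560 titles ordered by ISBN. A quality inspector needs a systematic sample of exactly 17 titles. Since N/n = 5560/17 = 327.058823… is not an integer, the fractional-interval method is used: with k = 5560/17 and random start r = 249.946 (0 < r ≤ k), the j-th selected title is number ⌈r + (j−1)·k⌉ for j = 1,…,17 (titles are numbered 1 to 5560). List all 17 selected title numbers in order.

250, 578, 905, 1232, 1559, 1886, 2213, 2540, 2867, 3194, 3521, 3848, 4175, 4502, 4829, 5156, 5483

j=1: r + 0k = 249.946 → ⌈·⌉ = 250
j=2: r + 1k = 577.004823… → ⌈·⌉ = 578
j=3: r + 2k = 904.063647… → ⌈·⌉ = 905
j=4: r + 3k = 1231.122470… → ⌈·⌉ = 1232
j=5: r + 4k = 1558.181294… → ⌈·⌉ = 1559
j=6: r + 5k = 1885.240117… → ⌈·⌉ = 1886
j=7: r + 6k = 2212.298941… → ⌈·⌉ = 2213
j=8: r + 7k = 2539.357764… → ⌈·⌉ = 2540
j=9: r + 8k = 2866.416588… → ⌈·⌉ = 2867
j=10: r + 9k = 3193.475411… → ⌈·⌉ = 3194
j=11: r + 10k = 3520.534235… → ⌈·⌉ = 3521
j=12: r + 11k = 3847.593058… → ⌈·⌉ = 3848
j=13: r + 12k = 4174.651882… → ⌈·⌉ = 4175
j=14: r + 13k = 4501.710705… → ⌈·⌉ = 4502
j=15: r + 14k = 4828.769529… → ⌈·⌉ = 4829
j=16: r + 15k = 5155.828352… → ⌈·⌉ = 5156
j=17: r + 16k = 5482.887176… → ⌈·⌉ = 5483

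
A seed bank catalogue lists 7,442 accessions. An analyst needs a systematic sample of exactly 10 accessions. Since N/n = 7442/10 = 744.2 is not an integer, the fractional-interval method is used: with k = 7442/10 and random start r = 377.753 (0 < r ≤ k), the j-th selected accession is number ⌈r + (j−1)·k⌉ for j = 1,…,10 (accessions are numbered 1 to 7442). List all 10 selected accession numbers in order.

j=1: r + 0k = 377.753 → ⌈·⌉ = 378
j=2: r + 1k = 1121.953 → ⌈·⌉ = 1122
j=3: r + 2k = 1866.153 → ⌈·⌉ = 1867
j=4: r + 3k = 2610.353 → ⌈·⌉ = 2611
j=5: r + 4k = 3354.553 → ⌈·⌉ = 3355
j=6: r + 5k = 4098.753 → ⌈·⌉ = 4099
j=7: r + 6k = 4842.953 → ⌈·⌉ = 4843
j=8: r + 7k = 5587.153 → ⌈·⌉ = 5588
j=9: r + 8k = 6331.353 → ⌈·⌉ = 6332
j=10: r + 9k = 7075.553 → ⌈·⌉ = 7076

378, 1122, 1867, 2611, 3355, 4099, 4843, 5588, 6332, 7076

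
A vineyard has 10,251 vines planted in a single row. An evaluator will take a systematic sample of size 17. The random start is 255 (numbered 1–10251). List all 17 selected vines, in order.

k = N/n = 10251/17 = 603
vine 1: 255
vine 2: 255 + 603 = 858
vine 3: 858 + 603 = 1461
vine 4: 1461 + 603 = 2064
vine 5: 2064 + 603 = 2667
vine 6: 2667 + 603 = 3270
vine 7: 3270 + 603 = 3873
vine 8: 3873 + 603 = 4476
vine 9: 4476 + 603 = 5079
vine 10: 5079 + 603 = 5682
vine 11: 5682 + 603 = 6285
vine 12: 6285 + 603 = 6888
vine 13: 6888 + 603 = 7491
vine 14: 7491 + 603 = 8094
vine 15: 8094 + 603 = 8697
vine 16: 8697 + 603 = 9300
vine 17: 9300 + 603 = 9903

255, 858, 1461, 2064, 2667, 3270, 3873, 4476, 5079, 5682, 6285, 6888, 7491, 8094, 8697, 9300, 9903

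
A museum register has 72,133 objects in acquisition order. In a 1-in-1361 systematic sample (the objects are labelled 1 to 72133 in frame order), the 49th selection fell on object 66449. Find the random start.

1121

k = 1361
r = 66449 − (49−1)×1361 = 66449 − 65328 = 1121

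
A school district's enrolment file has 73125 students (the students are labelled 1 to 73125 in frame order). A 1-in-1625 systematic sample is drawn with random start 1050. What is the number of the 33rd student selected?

53050

k = 1625
33rd selection = r + (33−1)·k = 1050 + 32×1625 = 1050 + 52000 = 53050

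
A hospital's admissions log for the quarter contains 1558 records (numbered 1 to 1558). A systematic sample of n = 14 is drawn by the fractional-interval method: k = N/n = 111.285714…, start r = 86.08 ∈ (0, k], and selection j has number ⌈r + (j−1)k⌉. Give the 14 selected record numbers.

87, 198, 309, 420, 532, 643, 754, 866, 977, 1088, 1199, 1311, 1422, 1533

j=1: r + 0k = 86.08 → ⌈·⌉ = 87
j=2: r + 1k = 197.365714… → ⌈·⌉ = 198
j=3: r + 2k = 308.651428… → ⌈·⌉ = 309
j=4: r + 3k = 419.937142… → ⌈·⌉ = 420
j=5: r + 4k = 531.222857… → ⌈·⌉ = 532
j=6: r + 5k = 642.508571… → ⌈·⌉ = 643
j=7: r + 6k = 753.794285… → ⌈·⌉ = 754
j=8: r + 7k = 865.08 → ⌈·⌉ = 866
j=9: r + 8k = 976.365714… → ⌈·⌉ = 977
j=10: r + 9k = 1087.651428… → ⌈·⌉ = 1088
j=11: r + 10k = 1198.937142… → ⌈·⌉ = 1199
j=12: r + 11k = 1310.222857… → ⌈·⌉ = 1311
j=13: r + 12k = 1421.508571… → ⌈·⌉ = 1422
j=14: r + 13k = 1532.794285… → ⌈·⌉ = 1533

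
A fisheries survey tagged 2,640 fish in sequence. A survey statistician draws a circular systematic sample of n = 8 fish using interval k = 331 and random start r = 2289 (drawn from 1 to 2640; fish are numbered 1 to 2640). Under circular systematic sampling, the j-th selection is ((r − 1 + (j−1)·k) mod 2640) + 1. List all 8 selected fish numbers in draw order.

2289, 2620, 311, 642, 973, 1304, 1635, 1966

Selection 1: 2289
Selection 2: 2289 + 331 = 2620
Selection 3: 2620 + 331 = 2951 → 2951 − 2640 = 311
Selection 4: 311 + 331 = 642
Selection 5: 642 + 331 = 973
Selection 6: 973 + 331 = 1304
Selection 7: 1304 + 331 = 1635
Selection 8: 1635 + 331 = 1966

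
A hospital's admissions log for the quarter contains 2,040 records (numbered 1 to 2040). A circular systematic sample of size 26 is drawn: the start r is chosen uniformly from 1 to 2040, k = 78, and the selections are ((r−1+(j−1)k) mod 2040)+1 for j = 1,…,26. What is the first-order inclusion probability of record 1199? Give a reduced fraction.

For each position j, as r ranges over 1…2040 the j-th selection hits every record exactly once, so record 1199 is selected for exactly 26 of the 2040 starts.
Inclusion probability = 26/2040 = 13/1020.

13/1020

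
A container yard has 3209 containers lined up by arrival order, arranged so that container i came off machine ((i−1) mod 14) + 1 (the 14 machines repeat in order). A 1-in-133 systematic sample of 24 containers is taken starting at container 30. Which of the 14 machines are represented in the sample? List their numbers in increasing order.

Consecutive selections differ by k = 133, so their machine numbers differ by 133 mod 14 = 7.
gcd(133, 14) = 7, so the sample visits 14/7 = 2 distinct residues mod 14.
Start 30 is machine 2; the machines hit are 2, 9.

2, 9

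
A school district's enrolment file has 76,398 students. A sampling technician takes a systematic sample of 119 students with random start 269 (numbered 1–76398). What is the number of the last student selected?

76025

k = 76398/119 = 642
119th selection = r + (119−1)·k = 269 + 118×642 = 269 + 75756 = 76025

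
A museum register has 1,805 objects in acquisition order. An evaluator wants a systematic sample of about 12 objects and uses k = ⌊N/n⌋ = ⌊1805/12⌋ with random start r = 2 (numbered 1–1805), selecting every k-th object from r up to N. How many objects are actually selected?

k = ⌊1805/12⌋ = 150
Achieved size = ⌊(1805 − 2)/150⌋ + 1 = ⌊1803/150⌋ + 1 = 12 + 1 = 13
(last selection: 2 + 12×150 = 1802 ≤ 1805; next would be 1952 > 1805)

13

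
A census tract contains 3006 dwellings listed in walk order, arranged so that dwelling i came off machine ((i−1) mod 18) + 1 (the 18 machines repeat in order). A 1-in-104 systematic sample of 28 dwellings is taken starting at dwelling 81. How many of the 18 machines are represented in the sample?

Consecutive selections differ by k = 104, so their machine numbers differ by 104 mod 18 = 14.
gcd(104, 18) = 2, so the sample visits 18/2 = 9 distinct residues mod 18.
Start 81 is machine 9; the machines hit are 1, 3, 5, 7, 9, 11, 13, 15, 17.

9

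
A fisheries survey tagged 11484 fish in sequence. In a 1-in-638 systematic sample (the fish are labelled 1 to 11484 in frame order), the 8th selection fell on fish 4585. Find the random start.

k = 638
r = 4585 − (8−1)×638 = 4585 − 4466 = 119

119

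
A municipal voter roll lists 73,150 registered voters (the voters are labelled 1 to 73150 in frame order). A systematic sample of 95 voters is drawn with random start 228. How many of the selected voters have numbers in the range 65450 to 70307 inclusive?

7

k = 73150/95 = 770
First selection ≥ 65450: 228 + ⌈(65450−228)/770⌉·770 = 228 + 85×770 = 65678
Last selection ≤ 70307: 228 + ⌊(70307−228)/770⌋·770 = 228 + 91×770 = 70298
Count = 91 − 85 + 1 = 7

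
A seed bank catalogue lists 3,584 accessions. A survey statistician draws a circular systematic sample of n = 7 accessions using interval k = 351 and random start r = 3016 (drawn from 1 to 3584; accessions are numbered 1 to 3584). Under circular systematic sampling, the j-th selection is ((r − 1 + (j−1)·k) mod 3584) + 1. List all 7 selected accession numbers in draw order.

Selection 1: 3016
Selection 2: 3016 + 351 = 3367
Selection 3: 3367 + 351 = 3718 → 3718 − 3584 = 134
Selection 4: 134 + 351 = 485
Selection 5: 485 + 351 = 836
Selection 6: 836 + 351 = 1187
Selection 7: 1187 + 351 = 1538

3016, 3367, 134, 485, 836, 1187, 1538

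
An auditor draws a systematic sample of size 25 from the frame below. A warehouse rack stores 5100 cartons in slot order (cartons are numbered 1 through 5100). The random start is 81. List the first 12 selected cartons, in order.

81, 285, 489, 693, 897, 1101, 1305, 1509, 1713, 1917, 2121, 2325

k = N/n = 5100/25 = 204
carton 1: 81
carton 2: 81 + 204 = 285
carton 3: 285 + 204 = 489
carton 4: 489 + 204 = 693
carton 5: 693 + 204 = 897
carton 6: 897 + 204 = 1101
carton 7: 1101 + 204 = 1305
carton 8: 1305 + 204 = 1509
carton 9: 1509 + 204 = 1713
carton 10: 1713 + 204 = 1917
carton 11: 1917 + 204 = 2121
carton 12: 2121 + 204 = 2325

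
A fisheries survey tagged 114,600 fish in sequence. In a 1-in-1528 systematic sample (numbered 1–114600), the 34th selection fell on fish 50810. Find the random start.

k = 1528
r = 50810 − (34−1)×1528 = 50810 − 50424 = 386

386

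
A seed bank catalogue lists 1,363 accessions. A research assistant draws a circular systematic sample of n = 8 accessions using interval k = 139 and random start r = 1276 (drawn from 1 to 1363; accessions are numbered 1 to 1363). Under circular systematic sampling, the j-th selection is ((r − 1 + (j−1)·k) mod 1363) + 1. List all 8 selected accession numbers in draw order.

1276, 52, 191, 330, 469, 608, 747, 886

Selection 1: 1276
Selection 2: 1276 + 139 = 1415 → 1415 − 1363 = 52
Selection 3: 52 + 139 = 191
Selection 4: 191 + 139 = 330
Selection 5: 330 + 139 = 469
Selection 6: 469 + 139 = 608
Selection 7: 608 + 139 = 747
Selection 8: 747 + 139 = 886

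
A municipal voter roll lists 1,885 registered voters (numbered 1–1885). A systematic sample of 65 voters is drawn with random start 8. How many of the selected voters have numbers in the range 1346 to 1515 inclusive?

5

k = 1885/65 = 29
First selection ≥ 1346: 8 + ⌈(1346−8)/29⌉·29 = 8 + 47×29 = 1371
Last selection ≤ 1515: 8 + ⌊(1515−8)/29⌋·29 = 8 + 51×29 = 1487
Count = 51 − 47 + 1 = 5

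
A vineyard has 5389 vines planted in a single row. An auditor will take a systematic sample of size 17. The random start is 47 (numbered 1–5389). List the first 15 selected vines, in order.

47, 364, 681, 998, 1315, 1632, 1949, 2266, 2583, 2900, 3217, 3534, 3851, 4168, 4485

k = N/n = 5389/17 = 317
vine 1: 47
vine 2: 47 + 317 = 364
vine 3: 364 + 317 = 681
vine 4: 681 + 317 = 998
vine 5: 998 + 317 = 1315
vine 6: 1315 + 317 = 1632
vine 7: 1632 + 317 = 1949
vine 8: 1949 + 317 = 2266
vine 9: 2266 + 317 = 2583
vine 10: 2583 + 317 = 2900
vine 11: 2900 + 317 = 3217
vine 12: 3217 + 317 = 3534
vine 13: 3534 + 317 = 3851
vine 14: 3851 + 317 = 4168
vine 15: 4168 + 317 = 4485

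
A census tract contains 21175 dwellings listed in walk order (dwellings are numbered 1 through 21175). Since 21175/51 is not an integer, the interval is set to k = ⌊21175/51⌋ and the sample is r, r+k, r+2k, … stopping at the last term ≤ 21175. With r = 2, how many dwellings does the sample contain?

52

k = ⌊21175/51⌋ = 415
Achieved size = ⌊(21175 − 2)/415⌋ + 1 = ⌊21173/415⌋ + 1 = 51 + 1 = 52
(last selection: 2 + 51×415 = 21167 ≤ 21175; next would be 21582 > 21175)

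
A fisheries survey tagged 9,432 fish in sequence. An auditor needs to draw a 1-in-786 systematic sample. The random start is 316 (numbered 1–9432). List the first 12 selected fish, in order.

316, 1102, 1888, 2674, 3460, 4246, 5032, 5818, 6604, 7390, 8176, 8962

fish 1: 316
fish 2: 316 + 786 = 1102
fish 3: 1102 + 786 = 1888
fish 4: 1888 + 786 = 2674
fish 5: 2674 + 786 = 3460
fish 6: 3460 + 786 = 4246
fish 7: 4246 + 786 = 5032
fish 8: 5032 + 786 = 5818
fish 9: 5818 + 786 = 6604
fish 10: 6604 + 786 = 7390
fish 11: 7390 + 786 = 8176
fish 12: 8176 + 786 = 8962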